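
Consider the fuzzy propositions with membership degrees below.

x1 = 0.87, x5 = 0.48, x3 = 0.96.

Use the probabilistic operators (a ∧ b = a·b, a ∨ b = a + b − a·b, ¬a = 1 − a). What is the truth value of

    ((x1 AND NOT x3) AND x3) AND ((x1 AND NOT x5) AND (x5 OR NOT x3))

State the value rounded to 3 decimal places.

0.008

NOT x3 = 1 − 0.9600 = 0.0400
x1 AND NOT x3 = a·b on (0.8700, 0.0400) = 0.0348
(x1 AND NOT x3) AND x3 = a·b on (0.0348, 0.9600) = 0.0334
NOT x5 = 1 − 0.4800 = 0.5200
x1 AND NOT x5 = a·b on (0.8700, 0.5200) = 0.4524
NOT x3 = 1 − 0.9600 = 0.0400
x5 OR NOT x3 = a + b − a·b on (0.4800, 0.0400) = 0.5008
(x1 AND NOT x5) AND (x5 OR NOT x3) = a·b on (0.4524, 0.5008) = 0.2266
((x1 AND NOT x3) AND x3) AND ((x1 AND NOT x5) AND (x5 OR NOT x3)) = a·b on (0.0334, 0.2266) = 0.0076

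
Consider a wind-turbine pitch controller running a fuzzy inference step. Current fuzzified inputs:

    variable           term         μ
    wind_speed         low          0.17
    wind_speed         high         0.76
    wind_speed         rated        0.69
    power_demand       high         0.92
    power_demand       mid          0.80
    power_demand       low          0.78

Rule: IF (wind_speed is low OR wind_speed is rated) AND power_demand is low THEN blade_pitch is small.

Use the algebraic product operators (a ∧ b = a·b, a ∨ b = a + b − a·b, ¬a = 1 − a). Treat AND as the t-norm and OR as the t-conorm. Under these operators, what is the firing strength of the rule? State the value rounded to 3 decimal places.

firing strength: (low=0.17 OR rated=0.69) = 0.7427; AND[a·b] with low=0.78 → w = 0.5793

0.579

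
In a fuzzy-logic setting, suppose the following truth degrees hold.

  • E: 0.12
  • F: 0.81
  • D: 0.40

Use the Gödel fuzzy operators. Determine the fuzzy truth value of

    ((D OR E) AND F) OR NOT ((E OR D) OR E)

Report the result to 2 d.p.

0.60

D OR E = max(a, b) on (0.40, 0.12) = 0.40
(D OR E) AND F = min(a, b) on (0.40, 0.81) = 0.40
E OR D = max(a, b) on (0.12, 0.40) = 0.40
(E OR D) OR E = max(a, b) on (0.40, 0.12) = 0.40
NOT ((E OR D) OR E) = 1 − 0.40 = 0.60
((D OR E) AND F) OR NOT ((E OR D) OR E) = max(a, b) on (0.40, 0.60) = 0.60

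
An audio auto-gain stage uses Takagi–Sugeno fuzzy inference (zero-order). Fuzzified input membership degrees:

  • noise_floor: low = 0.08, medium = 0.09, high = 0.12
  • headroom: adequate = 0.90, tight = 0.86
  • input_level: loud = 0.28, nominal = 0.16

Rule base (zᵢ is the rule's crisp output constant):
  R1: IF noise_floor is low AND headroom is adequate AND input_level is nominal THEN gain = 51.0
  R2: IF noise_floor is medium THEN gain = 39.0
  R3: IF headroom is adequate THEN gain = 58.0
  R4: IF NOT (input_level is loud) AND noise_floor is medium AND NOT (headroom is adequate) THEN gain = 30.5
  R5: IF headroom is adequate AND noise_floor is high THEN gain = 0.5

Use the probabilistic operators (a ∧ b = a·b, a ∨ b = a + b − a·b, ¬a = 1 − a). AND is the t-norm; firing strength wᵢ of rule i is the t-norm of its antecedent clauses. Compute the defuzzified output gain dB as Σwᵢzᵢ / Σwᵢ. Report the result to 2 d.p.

50.67

R1 (z=51.0): low=0.08, adequate=0.90, nominal=0.16; AND[a·b] → w = 0.0115
R2 (z=39.0): medium=0.09 → w = 0.0900
R3 (z=58.0): adequate=0.90 → w = 0.9000
R4 (z=30.5): ¬loud=1−0.28=0.72, medium=0.09, ¬adequate=1−0.90=0.10; AND[a·b] → w = 0.0065
R5 (z=0.5): adequate=0.90, high=0.12; AND[a·b] → w = 0.1080
Weighted average = (0.0115·51.0 + 0.0900·39.0 + 0.9000·58.0 + 0.0065·30.5 + 0.1080·0.5) / (0.0115 + 0.0900 + 0.9000 + 0.0065 + 0.1080)
  = 56.5492 / 1.1160 = 50.67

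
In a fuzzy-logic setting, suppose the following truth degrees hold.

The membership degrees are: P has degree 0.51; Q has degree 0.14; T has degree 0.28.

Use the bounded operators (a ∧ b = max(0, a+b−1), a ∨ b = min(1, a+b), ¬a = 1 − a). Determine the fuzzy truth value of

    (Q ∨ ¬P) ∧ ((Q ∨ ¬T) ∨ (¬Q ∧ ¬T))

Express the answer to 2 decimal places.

¬P = 1 − 0.51 = 0.49
Q ∨ ¬P = min(1, a+b) on (0.14, 0.49) = 0.63
¬T = 1 − 0.28 = 0.72
Q ∨ ¬T = min(1, a+b) on (0.14, 0.72) = 0.86
¬Q = 1 − 0.14 = 0.86
¬T = 1 − 0.28 = 0.72
¬Q ∧ ¬T = max(0, a+b−1) on (0.86, 0.72) = 0.58
(Q ∨ ¬T) ∨ (¬Q ∧ ¬T) = min(1, a+b) on (0.86, 0.58) = 1.00
(Q ∨ ¬P) ∧ ((Q ∨ ¬T) ∨ (¬Q ∧ ¬T)) = max(0, a+b−1) on (0.63, 1.00) = 0.63

0.63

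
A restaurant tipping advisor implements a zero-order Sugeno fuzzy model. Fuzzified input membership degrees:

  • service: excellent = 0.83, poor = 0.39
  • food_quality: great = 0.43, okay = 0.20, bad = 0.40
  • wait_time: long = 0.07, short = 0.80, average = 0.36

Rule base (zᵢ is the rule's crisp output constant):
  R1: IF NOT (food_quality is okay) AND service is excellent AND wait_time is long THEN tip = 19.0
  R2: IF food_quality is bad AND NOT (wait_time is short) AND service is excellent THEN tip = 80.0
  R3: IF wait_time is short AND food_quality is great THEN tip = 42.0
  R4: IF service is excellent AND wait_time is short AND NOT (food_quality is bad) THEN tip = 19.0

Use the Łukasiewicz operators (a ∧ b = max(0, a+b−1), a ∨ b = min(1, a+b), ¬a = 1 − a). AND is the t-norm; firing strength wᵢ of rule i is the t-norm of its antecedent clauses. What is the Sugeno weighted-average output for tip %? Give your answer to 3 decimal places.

R1 (z=19.0): ¬okay=1−0.20=0.80, excellent=0.83, long=0.07; AND[max(0, a+b−1)] → w = 0.00
R2 (z=80.0): bad=0.40, ¬short=1−0.80=0.20, excellent=0.83; AND[max(0, a+b−1)] → w = 0.00
R3 (z=42.0): short=0.80, great=0.43; AND[max(0, a+b−1)] → w = 0.23
R4 (z=19.0): excellent=0.83, short=0.80, ¬bad=1−0.40=0.60; AND[max(0, a+b−1)] → w = 0.23
Weighted average = (0.00·19.0 + 0.00·80.0 + 0.23·42.0 + 0.23·19.0) / (0.00 + 0.00 + 0.23 + 0.23)
  = 14.0300 / 0.4600 = 30.500

30.500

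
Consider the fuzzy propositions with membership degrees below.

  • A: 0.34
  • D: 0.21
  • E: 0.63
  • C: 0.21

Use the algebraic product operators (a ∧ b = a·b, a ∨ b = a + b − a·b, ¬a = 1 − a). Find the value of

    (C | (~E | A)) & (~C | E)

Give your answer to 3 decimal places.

~E = 1 − 0.6300 = 0.3700
~E | A = a + b − a·b on (0.3700, 0.3400) = 0.5842
C | (~E | A) = a + b − a·b on (0.2100, 0.5842) = 0.6715
~C = 1 − 0.2100 = 0.7900
~C | E = a + b − a·b on (0.7900, 0.6300) = 0.9223
(C | (~E | A)) & (~C | E) = a·b on (0.6715, 0.9223) = 0.6193

0.619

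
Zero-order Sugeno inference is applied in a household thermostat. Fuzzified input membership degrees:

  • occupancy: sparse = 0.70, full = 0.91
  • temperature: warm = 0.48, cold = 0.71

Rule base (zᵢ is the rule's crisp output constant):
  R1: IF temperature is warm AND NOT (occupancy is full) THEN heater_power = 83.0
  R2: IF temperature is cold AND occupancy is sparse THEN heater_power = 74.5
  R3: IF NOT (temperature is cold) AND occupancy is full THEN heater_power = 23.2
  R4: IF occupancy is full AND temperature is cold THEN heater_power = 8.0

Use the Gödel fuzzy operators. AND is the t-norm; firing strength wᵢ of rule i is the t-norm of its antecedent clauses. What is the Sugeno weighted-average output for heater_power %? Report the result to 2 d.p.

40.24

R1 (z=83.0): warm=0.48, ¬full=1−0.91=0.09; AND[min(a, b)] → w = 0.09
R2 (z=74.5): cold=0.71, sparse=0.70; AND[min(a, b)] → w = 0.70
R3 (z=23.2): ¬cold=1−0.71=0.29, full=0.91; AND[min(a, b)] → w = 0.29
R4 (z=8.0): full=0.91, cold=0.71; AND[min(a, b)] → w = 0.71
Weighted average = (0.09·83.0 + 0.70·74.5 + 0.29·23.2 + 0.71·8.0) / (0.09 + 0.70 + 0.29 + 0.71)
  = 72.0280 / 1.7900 = 40.24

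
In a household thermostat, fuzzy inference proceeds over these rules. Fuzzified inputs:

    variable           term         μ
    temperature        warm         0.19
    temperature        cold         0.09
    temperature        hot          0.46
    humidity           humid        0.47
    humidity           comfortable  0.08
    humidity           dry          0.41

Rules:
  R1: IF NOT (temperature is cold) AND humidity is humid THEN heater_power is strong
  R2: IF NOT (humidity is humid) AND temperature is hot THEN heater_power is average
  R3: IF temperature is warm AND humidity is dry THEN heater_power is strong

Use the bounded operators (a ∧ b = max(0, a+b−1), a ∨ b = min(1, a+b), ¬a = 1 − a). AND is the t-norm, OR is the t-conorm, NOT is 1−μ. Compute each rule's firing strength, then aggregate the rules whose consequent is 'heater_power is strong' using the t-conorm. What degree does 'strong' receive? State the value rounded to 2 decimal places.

R1: ¬cold=1−0.09=0.91, humid=0.47; AND[max(0, a+b−1)] → w = 0.38
R2: ¬humid=1−0.47=0.53, hot=0.46; AND[max(0, a+b−1)] → w = 0.00
R3: warm=0.19, dry=0.41; AND[max(0, a+b−1)] → w = 0.00
Rules with consequent 'strong': {R1, R3} → strengths 0.38, 0.00
Aggregate via t-conorm [min(1, a+b)]: 0.38

0.38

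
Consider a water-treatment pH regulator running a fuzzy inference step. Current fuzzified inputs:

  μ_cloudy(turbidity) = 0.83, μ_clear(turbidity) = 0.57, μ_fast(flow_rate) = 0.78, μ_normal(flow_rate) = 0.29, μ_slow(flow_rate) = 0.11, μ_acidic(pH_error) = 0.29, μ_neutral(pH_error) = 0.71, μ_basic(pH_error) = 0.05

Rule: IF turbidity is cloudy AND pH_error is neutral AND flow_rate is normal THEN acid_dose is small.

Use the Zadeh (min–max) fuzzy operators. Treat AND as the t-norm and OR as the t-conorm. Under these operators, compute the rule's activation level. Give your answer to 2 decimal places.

0.29

firing strength: cloudy=0.83, neutral=0.71, normal=0.29; AND[min(a, b)] → w = 0.29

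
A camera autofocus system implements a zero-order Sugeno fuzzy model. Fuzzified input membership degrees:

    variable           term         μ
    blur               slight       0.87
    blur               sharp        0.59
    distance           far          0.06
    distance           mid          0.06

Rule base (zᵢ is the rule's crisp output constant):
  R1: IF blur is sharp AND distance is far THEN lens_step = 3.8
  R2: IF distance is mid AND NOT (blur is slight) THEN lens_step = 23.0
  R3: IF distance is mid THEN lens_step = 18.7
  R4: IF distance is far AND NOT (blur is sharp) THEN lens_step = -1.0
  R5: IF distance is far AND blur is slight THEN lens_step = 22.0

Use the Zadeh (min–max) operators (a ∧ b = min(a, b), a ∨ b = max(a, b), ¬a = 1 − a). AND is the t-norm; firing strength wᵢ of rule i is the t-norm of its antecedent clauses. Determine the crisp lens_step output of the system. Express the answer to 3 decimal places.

R1 (z=3.8): sharp=0.59, far=0.06; AND[min(a, b)] → w = 0.06
R2 (z=23.0): mid=0.06, ¬slight=1−0.87=0.13; AND[min(a, b)] → w = 0.06
R3 (z=18.7): mid=0.06 → w = 0.06
R4 (z=-1.0): far=0.06, ¬sharp=1−0.59=0.41; AND[min(a, b)] → w = 0.06
R5 (z=22.0): far=0.06, slight=0.87; AND[min(a, b)] → w = 0.06
Weighted average = (0.06·3.8 + 0.06·23.0 + 0.06·18.7 + 0.06·-1.0 + 0.06·22.0) / (0.06 + 0.06 + 0.06 + 0.06 + 0.06)
  = 3.9900 / 0.3000 = 13.300

13.300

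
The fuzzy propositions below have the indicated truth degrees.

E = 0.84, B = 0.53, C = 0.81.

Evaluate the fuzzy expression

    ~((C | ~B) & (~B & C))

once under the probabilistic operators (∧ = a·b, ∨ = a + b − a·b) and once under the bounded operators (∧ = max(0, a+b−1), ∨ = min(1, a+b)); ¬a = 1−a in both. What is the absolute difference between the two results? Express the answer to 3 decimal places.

0.062

Under probabilistic:
  ~B = 1 − 0.5300 = 0.4700
  C | ~B = a + b − a·b on (0.8100, 0.4700) = 0.8993
  ~B = 1 − 0.5300 = 0.4700
  ~B & C = a·b on (0.4700, 0.8100) = 0.3807
  (C | ~B) & (~B & C) = a·b on (0.8993, 0.3807) = 0.3424
  ~((C | ~B) & (~B & C)) = 1 − 0.3424 = 0.6576
  → value = 0.6576
Under bounded:
  ~B = 1 − 0.53 = 0.47
  C | ~B = min(1, a+b) on (0.81, 0.47) = 1.00
  ~B = 1 − 0.53 = 0.47
  ~B & C = max(0, a+b−1) on (0.47, 0.81) = 0.28
  (C | ~B) & (~B & C) = max(0, a+b−1) on (1.00, 0.28) = 0.28
  ~((C | ~B) & (~B & C)) = 1 − 0.28 = 0.72
  → value = 0.7200
|0.6576 − 0.7200| = 0.062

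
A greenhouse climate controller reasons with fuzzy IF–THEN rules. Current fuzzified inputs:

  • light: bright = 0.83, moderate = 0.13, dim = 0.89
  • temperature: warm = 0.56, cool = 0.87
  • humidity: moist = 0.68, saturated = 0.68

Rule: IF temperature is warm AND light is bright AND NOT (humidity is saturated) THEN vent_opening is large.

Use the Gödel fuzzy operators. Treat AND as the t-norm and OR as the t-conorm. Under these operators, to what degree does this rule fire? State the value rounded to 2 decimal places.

0.32

firing strength: warm=0.56, bright=0.83, ¬saturated=1−0.68=0.32; AND[min(a, b)] → w = 0.32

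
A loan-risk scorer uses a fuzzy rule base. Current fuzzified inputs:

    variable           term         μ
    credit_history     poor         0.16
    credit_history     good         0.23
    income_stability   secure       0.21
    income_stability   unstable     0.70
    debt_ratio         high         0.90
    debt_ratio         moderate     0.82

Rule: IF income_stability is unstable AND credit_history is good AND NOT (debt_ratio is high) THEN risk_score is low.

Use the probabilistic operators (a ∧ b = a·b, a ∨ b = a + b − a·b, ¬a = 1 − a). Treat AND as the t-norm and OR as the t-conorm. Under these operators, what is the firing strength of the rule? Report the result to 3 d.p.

firing strength: unstable=0.70, good=0.23, ¬high=1−0.90=0.10; AND[a·b] → w = 0.0161

0.016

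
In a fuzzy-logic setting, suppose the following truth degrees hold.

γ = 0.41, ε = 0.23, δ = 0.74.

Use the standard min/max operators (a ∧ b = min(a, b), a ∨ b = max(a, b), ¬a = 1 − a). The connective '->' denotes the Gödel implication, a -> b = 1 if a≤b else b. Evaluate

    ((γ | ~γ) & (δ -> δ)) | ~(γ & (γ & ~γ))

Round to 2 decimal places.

0.59

~γ = 1 − 0.41 = 0.59
γ | ~γ = max(a, b) on (0.41, 0.59) = 0.59
δ -> δ  [Gödel: 1 if a≤b else b] with a=0.74, b=0.74 → 1.00
(γ | ~γ) & (δ -> δ) = min(a, b) on (0.59, 1.00) = 0.59
~γ = 1 − 0.41 = 0.59
γ & ~γ = min(a, b) on (0.41, 0.59) = 0.41
γ & (γ & ~γ) = min(a, b) on (0.41, 0.41) = 0.41
~(γ & (γ & ~γ)) = 1 − 0.41 = 0.59
((γ | ~γ) & (δ -> δ)) | ~(γ & (γ & ~γ)) = max(a, b) on (0.59, 0.59) = 0.59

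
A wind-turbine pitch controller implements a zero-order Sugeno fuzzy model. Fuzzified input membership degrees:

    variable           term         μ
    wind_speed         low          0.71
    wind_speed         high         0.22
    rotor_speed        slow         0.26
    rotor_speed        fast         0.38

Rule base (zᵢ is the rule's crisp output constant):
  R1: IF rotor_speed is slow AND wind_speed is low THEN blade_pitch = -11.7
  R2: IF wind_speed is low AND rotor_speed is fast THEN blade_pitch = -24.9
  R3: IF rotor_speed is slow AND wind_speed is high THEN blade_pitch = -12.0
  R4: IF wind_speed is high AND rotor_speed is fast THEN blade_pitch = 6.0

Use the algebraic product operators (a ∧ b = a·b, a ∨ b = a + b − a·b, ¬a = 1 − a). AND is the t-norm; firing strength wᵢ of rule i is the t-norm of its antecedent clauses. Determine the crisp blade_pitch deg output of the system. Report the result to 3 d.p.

-15.226

R1 (z=-11.7): slow=0.26, low=0.71; AND[a·b] → w = 0.1846
R2 (z=-24.9): low=0.71, fast=0.38; AND[a·b] → w = 0.2698
R3 (z=-12.0): slow=0.26, high=0.22; AND[a·b] → w = 0.0572
R4 (z=6.0): high=0.22, fast=0.38; AND[a·b] → w = 0.0836
Weighted average = (0.1846·-11.7 + 0.2698·-24.9 + 0.0572·-12.0 + 0.0836·6.0) / (0.1846 + 0.2698 + 0.0572 + 0.0836)
  = -9.0626 / 0.5952 = -15.226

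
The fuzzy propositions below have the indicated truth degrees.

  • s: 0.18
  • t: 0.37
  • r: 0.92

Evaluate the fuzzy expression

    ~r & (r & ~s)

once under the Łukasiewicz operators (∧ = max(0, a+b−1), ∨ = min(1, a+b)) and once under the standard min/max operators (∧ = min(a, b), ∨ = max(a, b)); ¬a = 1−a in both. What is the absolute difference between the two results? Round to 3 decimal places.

Under Łukasiewicz:
  ~r = 1 − 0.92 = 0.08
  ~s = 1 − 0.18 = 0.82
  r & ~s = max(0, a+b−1) on (0.92, 0.82) = 0.74
  ~r & (r & ~s) = max(0, a+b−1) on (0.08, 0.74) = 0.00
  → value = 0.0000
Under standard min/max:
  ~r = 1 − 0.92 = 0.08
  ~s = 1 − 0.18 = 0.82
  r & ~s = min(a, b) on (0.92, 0.82) = 0.82
  ~r & (r & ~s) = min(a, b) on (0.08, 0.82) = 0.08
  → value = 0.0800
|0.0000 − 0.0800| = 0.080

0.080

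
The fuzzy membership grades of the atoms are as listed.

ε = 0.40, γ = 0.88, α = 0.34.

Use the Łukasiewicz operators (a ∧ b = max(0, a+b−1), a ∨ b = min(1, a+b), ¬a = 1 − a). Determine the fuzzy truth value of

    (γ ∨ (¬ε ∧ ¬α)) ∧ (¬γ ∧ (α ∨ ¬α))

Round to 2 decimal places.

¬ε = 1 − 0.40 = 0.60
¬α = 1 − 0.34 = 0.66
¬ε ∧ ¬α = max(0, a+b−1) on (0.60, 0.66) = 0.26
γ ∨ (¬ε ∧ ¬α) = min(1, a+b) on (0.88, 0.26) = 1.00
¬γ = 1 − 0.88 = 0.12
¬α = 1 − 0.34 = 0.66
α ∨ ¬α = min(1, a+b) on (0.34, 0.66) = 1.00
¬γ ∧ (α ∨ ¬α) = max(0, a+b−1) on (0.12, 1.00) = 0.12
(γ ∨ (¬ε ∧ ¬α)) ∧ (¬γ ∧ (α ∨ ¬α)) = max(0, a+b−1) on (1.00, 0.12) = 0.12

0.12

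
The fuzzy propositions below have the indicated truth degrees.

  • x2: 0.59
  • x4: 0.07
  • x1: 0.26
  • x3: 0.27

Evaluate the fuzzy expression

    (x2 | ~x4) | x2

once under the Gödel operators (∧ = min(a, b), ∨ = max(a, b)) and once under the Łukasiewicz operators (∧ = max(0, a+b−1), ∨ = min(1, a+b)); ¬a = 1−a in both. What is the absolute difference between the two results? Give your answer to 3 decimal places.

0.070

Under Gödel:
  ~x4 = 1 − 0.07 = 0.93
  x2 | ~x4 = max(a, b) on (0.59, 0.93) = 0.93
  (x2 | ~x4) | x2 = max(a, b) on (0.93, 0.59) = 0.93
  → value = 0.9300
Under Łukasiewicz:
  ~x4 = 1 − 0.07 = 0.93
  x2 | ~x4 = min(1, a+b) on (0.59, 0.93) = 1.00
  (x2 | ~x4) | x2 = min(1, a+b) on (1.00, 0.59) = 1.00
  → value = 1.0000
|0.9300 − 1.0000| = 0.070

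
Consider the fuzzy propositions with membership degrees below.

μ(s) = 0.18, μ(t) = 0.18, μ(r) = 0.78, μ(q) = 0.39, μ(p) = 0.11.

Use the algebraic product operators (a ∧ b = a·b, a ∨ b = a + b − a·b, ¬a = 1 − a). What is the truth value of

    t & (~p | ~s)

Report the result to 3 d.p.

~p = 1 − 0.1100 = 0.8900
~s = 1 − 0.1800 = 0.8200
~p | ~s = a + b − a·b on (0.8900, 0.8200) = 0.9802
t & (~p | ~s) = a·b on (0.1800, 0.9802) = 0.1764

0.176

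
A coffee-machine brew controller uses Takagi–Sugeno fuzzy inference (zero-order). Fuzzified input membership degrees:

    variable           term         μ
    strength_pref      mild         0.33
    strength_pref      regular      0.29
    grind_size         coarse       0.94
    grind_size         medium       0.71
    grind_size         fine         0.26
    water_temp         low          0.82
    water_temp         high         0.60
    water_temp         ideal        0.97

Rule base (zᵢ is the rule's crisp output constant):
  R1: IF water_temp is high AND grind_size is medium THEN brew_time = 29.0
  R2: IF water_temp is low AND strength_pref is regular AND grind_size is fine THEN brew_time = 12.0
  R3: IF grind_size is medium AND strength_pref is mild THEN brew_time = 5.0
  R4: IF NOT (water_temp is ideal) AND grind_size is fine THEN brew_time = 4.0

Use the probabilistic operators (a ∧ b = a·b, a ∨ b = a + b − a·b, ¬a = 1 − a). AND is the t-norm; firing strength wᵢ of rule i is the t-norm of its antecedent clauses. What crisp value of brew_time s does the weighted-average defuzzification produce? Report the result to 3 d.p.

19.589

R1 (z=29.0): high=0.60, medium=0.71; AND[a·b] → w = 0.4260
R2 (z=12.0): low=0.82, regular=0.29, fine=0.26; AND[a·b] → w = 0.0618
R3 (z=5.0): medium=0.71, mild=0.33; AND[a·b] → w = 0.2343
R4 (z=4.0): ¬ideal=1−0.97=0.03, fine=0.26; AND[a·b] → w = 0.0078
Weighted average = (0.4260·29.0 + 0.0618·12.0 + 0.2343·5.0 + 0.0078·4.0) / (0.4260 + 0.0618 + 0.2343 + 0.0078)
  = 14.2986 / 0.7299 = 19.589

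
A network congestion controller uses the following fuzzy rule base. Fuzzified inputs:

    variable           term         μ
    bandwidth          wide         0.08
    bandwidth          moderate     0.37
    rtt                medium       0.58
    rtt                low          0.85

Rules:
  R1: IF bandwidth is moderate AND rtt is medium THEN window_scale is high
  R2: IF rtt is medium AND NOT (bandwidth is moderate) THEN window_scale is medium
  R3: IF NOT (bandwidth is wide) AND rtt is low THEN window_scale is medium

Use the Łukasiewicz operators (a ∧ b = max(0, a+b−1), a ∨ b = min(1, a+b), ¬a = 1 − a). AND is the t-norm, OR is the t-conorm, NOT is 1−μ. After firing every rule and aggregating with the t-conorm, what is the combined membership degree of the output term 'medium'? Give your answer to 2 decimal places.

R1: moderate=0.37, medium=0.58; AND[max(0, a+b−1)] → w = 0.00
R2: medium=0.58, ¬moderate=1−0.37=0.63; AND[max(0, a+b−1)] → w = 0.21
R3: ¬wide=1−0.08=0.92, low=0.85; AND[max(0, a+b−1)] → w = 0.77
Rules with consequent 'medium': {R2, R3} → strengths 0.21, 0.77
Aggregate via t-conorm [min(1, a+b)]: 0.98

0.98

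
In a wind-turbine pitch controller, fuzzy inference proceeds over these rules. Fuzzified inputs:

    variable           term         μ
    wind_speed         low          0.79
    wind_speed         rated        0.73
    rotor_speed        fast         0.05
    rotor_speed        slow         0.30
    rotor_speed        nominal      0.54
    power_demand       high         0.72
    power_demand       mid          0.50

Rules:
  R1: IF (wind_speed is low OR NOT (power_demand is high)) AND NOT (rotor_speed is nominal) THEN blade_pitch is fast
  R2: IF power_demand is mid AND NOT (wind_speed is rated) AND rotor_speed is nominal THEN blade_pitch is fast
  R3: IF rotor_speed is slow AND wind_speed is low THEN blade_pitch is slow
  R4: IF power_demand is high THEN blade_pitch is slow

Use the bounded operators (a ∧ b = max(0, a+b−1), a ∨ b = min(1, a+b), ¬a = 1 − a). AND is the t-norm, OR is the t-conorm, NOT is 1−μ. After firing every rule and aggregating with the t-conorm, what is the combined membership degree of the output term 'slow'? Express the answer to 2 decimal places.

0.81

R1: (low=0.79 OR ¬high=1−0.72=0.28) = 1.00; AND[max(0, a+b−1)] with ¬nominal=1−0.54=0.46 → w = 0.46
R2: mid=0.50, ¬rated=1−0.73=0.27, nominal=0.54; AND[max(0, a+b−1)] → w = 0.00
R3: slow=0.30, low=0.79; AND[max(0, a+b−1)] → w = 0.09
R4: high=0.72 → w = 0.72
Rules with consequent 'slow': {R3, R4} → strengths 0.09, 0.72
Aggregate via t-conorm [min(1, a+b)]: 0.81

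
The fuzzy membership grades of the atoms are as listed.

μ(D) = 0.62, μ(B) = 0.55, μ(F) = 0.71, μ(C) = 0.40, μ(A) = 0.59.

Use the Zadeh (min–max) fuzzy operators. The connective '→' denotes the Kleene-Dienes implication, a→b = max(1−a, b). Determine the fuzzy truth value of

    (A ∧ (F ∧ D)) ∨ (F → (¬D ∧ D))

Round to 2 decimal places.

0.59

F ∧ D = min(a, b) on (0.71, 0.62) = 0.62
A ∧ (F ∧ D) = min(a, b) on (0.59, 0.62) = 0.59
¬D = 1 − 0.62 = 0.38
¬D ∧ D = min(a, b) on (0.38, 0.62) = 0.38
F → (¬D ∧ D)  [Kleene-Dienes: max(1−a, b)] with a=0.71, b=0.38 → 0.38
(A ∧ (F ∧ D)) ∨ (F → (¬D ∧ D)) = max(a, b) on (0.59, 0.38) = 0.59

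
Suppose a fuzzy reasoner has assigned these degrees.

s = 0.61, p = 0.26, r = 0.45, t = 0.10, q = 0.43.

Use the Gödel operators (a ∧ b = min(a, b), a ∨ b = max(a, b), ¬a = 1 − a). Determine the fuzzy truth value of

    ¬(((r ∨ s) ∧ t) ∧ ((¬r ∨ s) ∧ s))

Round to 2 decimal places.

0.90

r ∨ s = max(a, b) on (0.45, 0.61) = 0.61
(r ∨ s) ∧ t = min(a, b) on (0.61, 0.10) = 0.10
¬r = 1 − 0.45 = 0.55
¬r ∨ s = max(a, b) on (0.55, 0.61) = 0.61
(¬r ∨ s) ∧ s = min(a, b) on (0.61, 0.61) = 0.61
((r ∨ s) ∧ t) ∧ ((¬r ∨ s) ∧ s) = min(a, b) on (0.10, 0.61) = 0.10
¬(((r ∨ s) ∧ t) ∧ ((¬r ∨ s) ∧ s)) = 1 − 0.10 = 0.90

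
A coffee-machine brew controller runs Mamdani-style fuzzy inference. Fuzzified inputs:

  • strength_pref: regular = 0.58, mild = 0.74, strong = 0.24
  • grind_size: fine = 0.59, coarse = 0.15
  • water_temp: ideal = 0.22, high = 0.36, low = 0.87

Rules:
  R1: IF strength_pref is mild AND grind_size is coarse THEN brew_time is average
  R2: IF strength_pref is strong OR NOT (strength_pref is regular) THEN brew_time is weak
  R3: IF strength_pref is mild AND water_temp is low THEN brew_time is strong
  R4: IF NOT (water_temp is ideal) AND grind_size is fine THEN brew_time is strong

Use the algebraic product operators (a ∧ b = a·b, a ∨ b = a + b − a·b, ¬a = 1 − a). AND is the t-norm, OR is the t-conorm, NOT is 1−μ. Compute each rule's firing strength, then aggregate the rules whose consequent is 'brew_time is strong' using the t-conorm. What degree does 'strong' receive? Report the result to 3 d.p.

R1: mild=0.74, coarse=0.15; AND[a·b] → w = 0.1110
R2: strong=0.24, ¬regular=1−0.58=0.42; OR[a + b − a·b] → w = 0.5592
R3: mild=0.74, low=0.87; AND[a·b] → w = 0.6438
R4: ¬ideal=1−0.22=0.78, fine=0.59; AND[a·b] → w = 0.4602
Rules with consequent 'strong': {R3, R4} → strengths 0.6438, 0.4602
Aggregate via t-conorm [a + b − a·b]: 0.8077

0.808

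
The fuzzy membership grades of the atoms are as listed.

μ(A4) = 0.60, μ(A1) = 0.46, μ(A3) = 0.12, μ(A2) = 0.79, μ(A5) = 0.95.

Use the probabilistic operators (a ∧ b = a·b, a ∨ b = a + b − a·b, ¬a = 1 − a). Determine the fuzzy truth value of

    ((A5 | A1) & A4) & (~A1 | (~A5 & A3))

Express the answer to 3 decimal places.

A5 | A1 = a + b − a·b on (0.9500, 0.4600) = 0.9730
(A5 | A1) & A4 = a·b on (0.9730, 0.6000) = 0.5838
~A1 = 1 − 0.4600 = 0.5400
~A5 = 1 − 0.9500 = 0.0500
~A5 & A3 = a·b on (0.0500, 0.1200) = 0.0060
~A1 | (~A5 & A3) = a + b − a·b on (0.5400, 0.0060) = 0.5428
((A5 | A1) & A4) & (~A1 | (~A5 & A3)) = a·b on (0.5838, 0.5428) = 0.3169

0.317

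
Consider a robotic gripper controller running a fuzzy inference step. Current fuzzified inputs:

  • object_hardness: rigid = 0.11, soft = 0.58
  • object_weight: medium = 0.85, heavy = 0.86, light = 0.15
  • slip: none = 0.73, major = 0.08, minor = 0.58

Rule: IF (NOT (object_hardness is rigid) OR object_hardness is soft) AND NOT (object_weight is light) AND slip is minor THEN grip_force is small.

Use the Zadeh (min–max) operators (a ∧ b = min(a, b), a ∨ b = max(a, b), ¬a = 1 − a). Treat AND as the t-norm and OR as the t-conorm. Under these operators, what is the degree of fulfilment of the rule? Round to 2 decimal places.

firing strength: (¬rigid=1−0.11=0.89 OR soft=0.58) = 0.89; AND[min(a, b)] with ¬light=1−0.15=0.85, minor=0.58 → w = 0.58

0.58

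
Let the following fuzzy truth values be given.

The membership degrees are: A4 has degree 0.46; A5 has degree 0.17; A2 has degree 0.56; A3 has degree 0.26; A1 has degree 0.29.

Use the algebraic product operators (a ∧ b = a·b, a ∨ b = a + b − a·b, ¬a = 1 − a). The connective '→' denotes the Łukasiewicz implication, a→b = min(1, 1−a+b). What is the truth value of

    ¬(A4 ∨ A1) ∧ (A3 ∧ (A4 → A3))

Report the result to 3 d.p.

A4 ∨ A1 = a + b − a·b on (0.4600, 0.2900) = 0.6166
¬(A4 ∨ A1) = 1 − 0.6166 = 0.3834
A4 → A3  [Łukasiewicz: min(1, 1−a+b)] with a=0.4600, b=0.2600 → 0.8000
A3 ∧ (A4 → A3) = a·b on (0.2600, 0.8000) = 0.2080
¬(A4 ∨ A1) ∧ (A3 ∧ (A4 → A3)) = a·b on (0.3834, 0.2080) = 0.0797

0.080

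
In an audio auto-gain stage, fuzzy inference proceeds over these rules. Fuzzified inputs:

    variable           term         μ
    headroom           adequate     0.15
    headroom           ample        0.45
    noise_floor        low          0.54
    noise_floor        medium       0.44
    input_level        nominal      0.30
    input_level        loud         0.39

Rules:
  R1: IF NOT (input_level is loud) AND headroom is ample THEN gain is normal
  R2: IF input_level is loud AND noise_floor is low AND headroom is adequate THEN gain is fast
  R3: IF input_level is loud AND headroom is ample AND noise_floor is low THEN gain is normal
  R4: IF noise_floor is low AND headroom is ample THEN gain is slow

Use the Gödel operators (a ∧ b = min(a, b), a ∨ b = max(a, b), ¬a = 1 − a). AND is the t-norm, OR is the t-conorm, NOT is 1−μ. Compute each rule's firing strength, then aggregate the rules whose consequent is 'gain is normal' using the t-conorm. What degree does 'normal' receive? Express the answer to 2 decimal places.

0.45

R1: ¬loud=1−0.39=0.61, ample=0.45; AND[min(a, b)] → w = 0.45
R2: loud=0.39, low=0.54, adequate=0.15; AND[min(a, b)] → w = 0.15
R3: loud=0.39, ample=0.45, low=0.54; AND[min(a, b)] → w = 0.39
R4: low=0.54, ample=0.45; AND[min(a, b)] → w = 0.45
Rules with consequent 'normal': {R1, R3} → strengths 0.45, 0.39
Aggregate via t-conorm [max(a, b)]: 0.45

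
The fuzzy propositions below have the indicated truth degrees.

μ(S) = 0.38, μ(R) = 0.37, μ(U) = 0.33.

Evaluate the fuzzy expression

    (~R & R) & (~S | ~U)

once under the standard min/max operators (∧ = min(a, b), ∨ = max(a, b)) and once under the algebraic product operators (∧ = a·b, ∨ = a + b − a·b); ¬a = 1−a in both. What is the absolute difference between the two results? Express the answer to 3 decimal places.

0.166

Under standard min/max:
  ~R = 1 − 0.37 = 0.63
  ~R & R = min(a, b) on (0.63, 0.37) = 0.37
  ~S = 1 − 0.38 = 0.62
  ~U = 1 − 0.33 = 0.67
  ~S | ~U = max(a, b) on (0.62, 0.67) = 0.67
  (~R & R) & (~S | ~U) = min(a, b) on (0.37, 0.67) = 0.37
  → value = 0.3700
Under algebraic product:
  ~R = 1 − 0.3700 = 0.6300
  ~R & R = a·b on (0.6300, 0.3700) = 0.2331
  ~S = 1 − 0.3800 = 0.6200
  ~U = 1 − 0.3300 = 0.6700
  ~S | ~U = a + b − a·b on (0.6200, 0.6700) = 0.8746
  (~R & R) & (~S | ~U) = a·b on (0.2331, 0.8746) = 0.2039
  → value = 0.2039
|0.3700 − 0.2039| = 0.166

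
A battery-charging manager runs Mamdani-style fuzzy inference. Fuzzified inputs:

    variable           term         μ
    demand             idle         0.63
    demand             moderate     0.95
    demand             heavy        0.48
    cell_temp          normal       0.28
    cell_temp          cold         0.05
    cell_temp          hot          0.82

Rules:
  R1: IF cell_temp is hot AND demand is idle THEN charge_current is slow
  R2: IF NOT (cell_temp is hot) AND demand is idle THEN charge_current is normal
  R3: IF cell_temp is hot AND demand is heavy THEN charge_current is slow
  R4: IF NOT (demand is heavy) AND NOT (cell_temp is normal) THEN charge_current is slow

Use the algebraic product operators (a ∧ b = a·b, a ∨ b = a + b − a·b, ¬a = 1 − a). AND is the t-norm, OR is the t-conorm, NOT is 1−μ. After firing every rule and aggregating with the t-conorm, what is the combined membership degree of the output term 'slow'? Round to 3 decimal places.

0.817

R1: hot=0.82, idle=0.63; AND[a·b] → w = 0.5166
R2: ¬hot=1−0.82=0.18, idle=0.63; AND[a·b] → w = 0.1134
R3: hot=0.82, heavy=0.48; AND[a·b] → w = 0.3936
R4: ¬heavy=1−0.48=0.52, ¬normal=1−0.28=0.72; AND[a·b] → w = 0.3744
Rules with consequent 'slow': {R1, R3, R4} → strengths 0.5166, 0.3936, 0.3744
Aggregate via t-conorm [a + b − a·b]: 0.8166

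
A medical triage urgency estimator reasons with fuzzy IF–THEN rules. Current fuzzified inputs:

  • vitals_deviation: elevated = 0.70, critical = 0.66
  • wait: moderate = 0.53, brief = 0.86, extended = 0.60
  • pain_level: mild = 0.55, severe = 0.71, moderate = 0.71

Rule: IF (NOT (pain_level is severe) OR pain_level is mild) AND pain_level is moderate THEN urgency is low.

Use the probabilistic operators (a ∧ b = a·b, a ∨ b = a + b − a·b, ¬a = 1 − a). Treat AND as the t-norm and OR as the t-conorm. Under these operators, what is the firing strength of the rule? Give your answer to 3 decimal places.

firing strength: (¬severe=1−0.71=0.29 OR mild=0.55) = 0.6805; AND[a·b] with moderate=0.71 → w = 0.4832

0.483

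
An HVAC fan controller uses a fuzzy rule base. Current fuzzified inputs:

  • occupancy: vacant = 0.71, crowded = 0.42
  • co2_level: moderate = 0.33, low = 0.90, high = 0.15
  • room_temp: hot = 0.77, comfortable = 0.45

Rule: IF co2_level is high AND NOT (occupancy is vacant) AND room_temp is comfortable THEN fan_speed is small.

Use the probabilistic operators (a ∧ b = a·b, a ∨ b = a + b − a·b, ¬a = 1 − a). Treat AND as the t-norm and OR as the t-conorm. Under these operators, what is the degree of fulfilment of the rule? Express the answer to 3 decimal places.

firing strength: high=0.15, ¬vacant=1−0.71=0.29, comfortable=0.45; AND[a·b] → w = 0.0196

0.020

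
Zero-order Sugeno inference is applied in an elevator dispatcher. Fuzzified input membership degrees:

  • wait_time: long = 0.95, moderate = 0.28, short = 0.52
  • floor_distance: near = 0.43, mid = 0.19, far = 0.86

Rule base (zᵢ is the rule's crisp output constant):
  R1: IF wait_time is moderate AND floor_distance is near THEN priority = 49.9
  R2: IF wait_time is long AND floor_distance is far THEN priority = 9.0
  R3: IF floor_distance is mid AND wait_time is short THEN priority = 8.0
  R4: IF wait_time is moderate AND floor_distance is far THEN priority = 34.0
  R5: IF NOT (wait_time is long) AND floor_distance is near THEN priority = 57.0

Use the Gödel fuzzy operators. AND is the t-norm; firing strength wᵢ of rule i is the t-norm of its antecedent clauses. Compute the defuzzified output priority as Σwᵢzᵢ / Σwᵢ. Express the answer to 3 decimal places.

R1 (z=49.9): moderate=0.28, near=0.43; AND[min(a, b)] → w = 0.28
R2 (z=9.0): long=0.95, far=0.86; AND[min(a, b)] → w = 0.86
R3 (z=8.0): mid=0.19, short=0.52; AND[min(a, b)] → w = 0.19
R4 (z=34.0): moderate=0.28, far=0.86; AND[min(a, b)] → w = 0.28
R5 (z=57.0): ¬long=1−0.95=0.05, near=0.43; AND[min(a, b)] → w = 0.05
Weighted average = (0.28·49.9 + 0.86·9.0 + 0.19·8.0 + 0.28·34.0 + 0.05·57.0) / (0.28 + 0.86 + 0.19 + 0.28 + 0.05)
  = 35.6020 / 1.6600 = 21.447

21.447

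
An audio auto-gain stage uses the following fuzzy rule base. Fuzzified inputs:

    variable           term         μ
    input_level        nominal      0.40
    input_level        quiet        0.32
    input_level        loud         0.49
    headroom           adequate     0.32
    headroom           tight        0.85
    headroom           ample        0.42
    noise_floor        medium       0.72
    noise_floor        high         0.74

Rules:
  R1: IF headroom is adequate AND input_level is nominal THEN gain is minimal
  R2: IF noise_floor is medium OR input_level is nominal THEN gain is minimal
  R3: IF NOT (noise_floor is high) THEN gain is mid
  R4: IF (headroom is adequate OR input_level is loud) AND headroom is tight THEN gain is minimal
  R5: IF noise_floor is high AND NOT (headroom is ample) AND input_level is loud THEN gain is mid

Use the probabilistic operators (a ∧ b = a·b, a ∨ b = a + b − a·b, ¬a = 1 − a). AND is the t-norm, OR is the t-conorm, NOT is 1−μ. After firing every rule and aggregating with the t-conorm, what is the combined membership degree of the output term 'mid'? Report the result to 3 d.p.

0.416

R1: adequate=0.32, nominal=0.40; AND[a·b] → w = 0.1280
R2: medium=0.72, nominal=0.40; OR[a + b − a·b] → w = 0.8320
R3: ¬high=1−0.74=0.26 → w = 0.2600
R4: (adequate=0.32 OR loud=0.49) = 0.6532; AND[a·b] with tight=0.85 → w = 0.5552
R5: high=0.74, ¬ample=1−0.42=0.58, loud=0.49; AND[a·b] → w = 0.2103
Rules with consequent 'mid': {R3, R5} → strengths 0.2600, 0.2103
Aggregate via t-conorm [a + b − a·b]: 0.4156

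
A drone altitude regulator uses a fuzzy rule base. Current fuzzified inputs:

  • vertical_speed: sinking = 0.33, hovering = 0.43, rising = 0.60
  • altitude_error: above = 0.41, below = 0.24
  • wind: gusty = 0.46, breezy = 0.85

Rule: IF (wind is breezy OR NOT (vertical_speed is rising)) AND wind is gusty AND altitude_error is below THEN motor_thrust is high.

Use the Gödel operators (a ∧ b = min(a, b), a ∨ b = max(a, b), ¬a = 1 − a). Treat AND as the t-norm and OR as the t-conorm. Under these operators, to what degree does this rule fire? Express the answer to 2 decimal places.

0.24

firing strength: (breezy=0.85 OR ¬rising=1−0.60=0.40) = 0.85; AND[min(a, b)] with gusty=0.46, below=0.24 → w = 0.24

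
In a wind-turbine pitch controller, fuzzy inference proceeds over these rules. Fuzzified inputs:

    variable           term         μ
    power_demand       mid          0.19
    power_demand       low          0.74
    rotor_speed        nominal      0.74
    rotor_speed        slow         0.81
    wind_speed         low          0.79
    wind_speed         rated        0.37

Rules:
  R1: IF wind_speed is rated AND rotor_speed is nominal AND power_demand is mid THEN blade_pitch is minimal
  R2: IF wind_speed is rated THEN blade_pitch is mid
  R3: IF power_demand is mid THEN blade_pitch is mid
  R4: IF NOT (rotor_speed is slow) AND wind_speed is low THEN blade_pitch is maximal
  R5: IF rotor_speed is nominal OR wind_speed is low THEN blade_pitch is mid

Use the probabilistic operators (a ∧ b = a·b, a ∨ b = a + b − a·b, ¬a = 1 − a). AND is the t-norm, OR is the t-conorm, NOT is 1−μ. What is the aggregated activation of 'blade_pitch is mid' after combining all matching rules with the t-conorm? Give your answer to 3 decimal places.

0.972

R1: rated=0.37, nominal=0.74, mid=0.19; AND[a·b] → w = 0.0520
R2: rated=0.37 → w = 0.3700
R3: mid=0.19 → w = 0.1900
R4: ¬slow=1−0.81=0.19, low=0.79; AND[a·b] → w = 0.1501
R5: nominal=0.74, low=0.79; OR[a + b − a·b] → w = 0.9454
Rules with consequent 'mid': {R2, R3, R5} → strengths 0.3700, 0.1900, 0.9454
Aggregate via t-conorm [a + b − a·b]: 0.9721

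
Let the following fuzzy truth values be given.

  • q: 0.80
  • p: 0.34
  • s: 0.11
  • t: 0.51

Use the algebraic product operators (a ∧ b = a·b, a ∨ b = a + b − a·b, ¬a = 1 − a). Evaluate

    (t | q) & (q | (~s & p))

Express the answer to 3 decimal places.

t | q = a + b − a·b on (0.5100, 0.8000) = 0.9020
~s = 1 − 0.1100 = 0.8900
~s & p = a·b on (0.8900, 0.3400) = 0.3026
q | (~s & p) = a + b − a·b on (0.8000, 0.3026) = 0.8605
(t | q) & (q | (~s & p)) = a·b on (0.9020, 0.8605) = 0.7762

0.776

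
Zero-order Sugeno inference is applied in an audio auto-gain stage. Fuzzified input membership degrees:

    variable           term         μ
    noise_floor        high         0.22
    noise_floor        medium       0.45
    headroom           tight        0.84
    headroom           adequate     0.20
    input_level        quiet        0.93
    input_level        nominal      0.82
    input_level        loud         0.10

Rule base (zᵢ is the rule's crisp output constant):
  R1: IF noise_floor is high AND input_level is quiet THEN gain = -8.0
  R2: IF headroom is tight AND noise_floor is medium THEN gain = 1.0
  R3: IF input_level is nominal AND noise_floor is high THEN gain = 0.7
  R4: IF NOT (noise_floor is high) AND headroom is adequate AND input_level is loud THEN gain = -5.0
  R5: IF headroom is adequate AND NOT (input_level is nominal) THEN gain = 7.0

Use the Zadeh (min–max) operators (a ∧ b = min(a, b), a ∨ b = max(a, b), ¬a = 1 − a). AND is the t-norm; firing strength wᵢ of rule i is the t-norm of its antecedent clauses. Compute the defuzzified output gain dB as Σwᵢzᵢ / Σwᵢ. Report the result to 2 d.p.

-0.34

R1 (z=-8.0): high=0.22, quiet=0.93; AND[min(a, b)] → w = 0.22
R2 (z=1.0): tight=0.84, medium=0.45; AND[min(a, b)] → w = 0.45
R3 (z=0.7): nominal=0.82, high=0.22; AND[min(a, b)] → w = 0.22
R4 (z=-5.0): ¬high=1−0.22=0.78, adequate=0.20, loud=0.10; AND[min(a, b)] → w = 0.10
R5 (z=7.0): adequate=0.20, ¬nominal=1−0.82=0.18; AND[min(a, b)] → w = 0.18
Weighted average = (0.22·-8.0 + 0.45·1.0 + 0.22·0.7 + 0.10·-5.0 + 0.18·7.0) / (0.22 + 0.45 + 0.22 + 0.10 + 0.18)
  = -0.3960 / 1.1700 = -0.34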